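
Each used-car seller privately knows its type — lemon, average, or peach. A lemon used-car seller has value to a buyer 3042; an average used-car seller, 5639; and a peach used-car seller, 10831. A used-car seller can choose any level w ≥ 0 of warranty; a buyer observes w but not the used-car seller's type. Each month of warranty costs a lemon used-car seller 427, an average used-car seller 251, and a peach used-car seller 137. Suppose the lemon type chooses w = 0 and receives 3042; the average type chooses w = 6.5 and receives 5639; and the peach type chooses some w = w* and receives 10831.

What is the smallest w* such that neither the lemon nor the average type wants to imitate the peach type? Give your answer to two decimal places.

Lemon type (on-path payoff 3042) won't mimic when 3042 ≥ 10831 − 427·w*, i.e. w* ≥ 18.24.
Average type (on-path payoff 5639 − 251×6.5 = 4007.5) won't mimic when 4007.5 ≥ 10831 − 251·w*, i.e. w* ≥ 27.19.
Both must hold, so w* = max(18.24, 27.19) = 27.19. The average type's constraint binds.

27.19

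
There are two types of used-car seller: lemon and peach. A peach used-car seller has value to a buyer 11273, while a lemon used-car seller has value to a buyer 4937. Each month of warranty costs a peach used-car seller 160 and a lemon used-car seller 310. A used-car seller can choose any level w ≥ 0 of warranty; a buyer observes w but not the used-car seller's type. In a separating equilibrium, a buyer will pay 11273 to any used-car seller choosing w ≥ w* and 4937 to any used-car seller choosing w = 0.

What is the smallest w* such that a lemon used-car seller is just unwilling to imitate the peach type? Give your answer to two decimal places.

A lemon used-car seller choosing w = 0 receives 4937.
Imitating at w* instead would pay 11273 at cost 310·w*, netting 11273 − 310·w*.
Indifference: 4937 = 11273 − 310·w*, so w* = (11273 − 4937) / 310 ≈ 20.44.
This is the lemon type's binding incentive-compatibility constraint; any w ≥ 20.44 sustains separation on that side.

20.44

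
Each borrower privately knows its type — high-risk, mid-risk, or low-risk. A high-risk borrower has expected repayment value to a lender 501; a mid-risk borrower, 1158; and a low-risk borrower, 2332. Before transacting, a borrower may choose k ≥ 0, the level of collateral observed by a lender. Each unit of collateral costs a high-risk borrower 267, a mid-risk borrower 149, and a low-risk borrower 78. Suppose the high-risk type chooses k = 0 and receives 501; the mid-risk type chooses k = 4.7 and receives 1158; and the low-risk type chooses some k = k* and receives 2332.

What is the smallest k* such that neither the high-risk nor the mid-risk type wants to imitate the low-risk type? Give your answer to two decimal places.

12.58

High-risk type (on-path payoff 501) won't mimic when 501 ≥ 2332 − 267·k*, i.e. k* ≥ 6.86.
Mid-risk type (on-path payoff 1158 − 149×4.7 = 457.7) won't mimic when 457.7 ≥ 2332 − 149·k*, i.e. k* ≥ 12.58.
Both must hold, so k* = max(6.86, 12.58) = 12.58. The mid-risk type's constraint binds.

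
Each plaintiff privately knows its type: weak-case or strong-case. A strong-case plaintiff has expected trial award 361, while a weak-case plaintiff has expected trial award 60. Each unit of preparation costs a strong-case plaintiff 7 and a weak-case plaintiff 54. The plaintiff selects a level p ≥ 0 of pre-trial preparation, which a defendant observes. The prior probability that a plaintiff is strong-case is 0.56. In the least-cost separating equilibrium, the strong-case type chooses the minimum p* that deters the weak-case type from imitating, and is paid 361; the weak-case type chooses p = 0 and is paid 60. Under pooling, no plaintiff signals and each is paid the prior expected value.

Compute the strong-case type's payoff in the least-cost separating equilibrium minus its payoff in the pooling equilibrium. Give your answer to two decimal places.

93.42

Least-cost separating signal: p* solves 60 = 361 − 54·p*, so p* = (361 − 60)/54 ≈ 5.5741.
Strong-case type's separating payoff: 361 − 7 × p* = 361 − 7 × (361 − 60)/54 = 361 − 2107/54 ≈ 321.9815.
Pooling payoff: 0.56 × 361 + 0.44 × 60 = 228.56.
Difference: 321.9815 − 228.56 = 93.4215, i.e. 93.42 to two decimal places.
The strong-case type prefers to separate.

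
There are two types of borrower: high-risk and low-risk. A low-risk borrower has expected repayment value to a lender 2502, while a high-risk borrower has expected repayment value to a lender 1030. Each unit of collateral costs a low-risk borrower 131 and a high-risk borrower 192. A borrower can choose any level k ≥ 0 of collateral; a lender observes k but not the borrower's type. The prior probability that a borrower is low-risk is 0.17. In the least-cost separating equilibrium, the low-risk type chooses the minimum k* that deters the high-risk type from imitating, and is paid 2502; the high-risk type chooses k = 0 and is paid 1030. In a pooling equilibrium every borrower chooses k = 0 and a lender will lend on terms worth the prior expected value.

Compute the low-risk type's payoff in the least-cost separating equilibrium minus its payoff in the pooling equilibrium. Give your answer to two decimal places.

Least-cost separating signal: k* solves 1030 = 2502 − 192·k*, so k* = (2502 − 1030)/192 ≈ 7.6667.
Low-risk type's separating payoff: 2502 − 131 × k* = 2502 − 131 × (2502 − 1030)/192 = 2502 − 192832/192 ≈ 1497.6667.
Pooling payoff: 0.17 × 2502 + 0.83 × 1030 = 1280.24.
Difference: 1497.6667 − 1280.24 = 217.4267, i.e. 217.43 to two decimal places.
The low-risk type prefers to separate.

217.43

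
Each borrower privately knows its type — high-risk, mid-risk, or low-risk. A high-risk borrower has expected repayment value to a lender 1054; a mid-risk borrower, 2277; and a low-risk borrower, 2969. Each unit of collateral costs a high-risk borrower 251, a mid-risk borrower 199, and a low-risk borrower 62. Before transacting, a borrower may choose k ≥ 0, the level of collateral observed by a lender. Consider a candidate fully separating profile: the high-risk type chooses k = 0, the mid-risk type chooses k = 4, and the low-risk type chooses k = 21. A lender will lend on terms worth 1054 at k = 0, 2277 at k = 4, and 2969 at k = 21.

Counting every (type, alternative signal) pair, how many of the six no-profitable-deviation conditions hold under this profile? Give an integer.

High-risk (own payoff 1054): to k=4 gives 2277 − 251×4 = 1273 → profitable ✗; to k=21 gives 2969 − 251×21 = -2302 → no gain ✓.
Mid-risk (own payoff 2277 − 199×4 = 1481): to k=0 gives 1054 → no gain ✓; to k=21 gives 2969 − 199×21 = -1210 → no gain ✓.
Low-risk (own payoff 2969 − 62×21 = 1667): to k=0 gives 1054 → no gain ✓; to k=4 gives 2277 − 62×4 = 2029 → profitable ✗.
4 of the 6 constraints hold; not an equilibrium.

4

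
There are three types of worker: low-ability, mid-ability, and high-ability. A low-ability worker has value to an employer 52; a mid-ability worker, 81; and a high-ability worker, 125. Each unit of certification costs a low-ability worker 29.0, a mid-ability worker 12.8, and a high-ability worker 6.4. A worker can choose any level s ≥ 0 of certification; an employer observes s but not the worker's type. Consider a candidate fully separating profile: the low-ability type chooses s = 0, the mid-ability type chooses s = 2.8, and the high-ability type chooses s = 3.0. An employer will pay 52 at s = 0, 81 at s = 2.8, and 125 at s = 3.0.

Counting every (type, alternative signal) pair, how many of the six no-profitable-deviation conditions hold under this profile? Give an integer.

Low-ability (own payoff 52): to s=2.8 gives 81 − 29.0×2.8 = -0.2 → no gain ✓; to s=3.0 gives 125 − 29.0×3.0 = 38 → no gain ✓.
Mid-ability (own payoff 81 − 12.8×2.8 = 45.16): to s=0 gives 52 → profitable ✗; to s=3.0 gives 125 − 12.8×3.0 = 86.6 → profitable ✗.
High-ability (own payoff 125 − 6.4×3.0 = 105.8): to s=0 gives 52 → no gain ✓; to s=2.8 gives 81 − 6.4×2.8 = 63.08 → no gain ✓.
4 of the 6 constraints hold; not an equilibrium.

4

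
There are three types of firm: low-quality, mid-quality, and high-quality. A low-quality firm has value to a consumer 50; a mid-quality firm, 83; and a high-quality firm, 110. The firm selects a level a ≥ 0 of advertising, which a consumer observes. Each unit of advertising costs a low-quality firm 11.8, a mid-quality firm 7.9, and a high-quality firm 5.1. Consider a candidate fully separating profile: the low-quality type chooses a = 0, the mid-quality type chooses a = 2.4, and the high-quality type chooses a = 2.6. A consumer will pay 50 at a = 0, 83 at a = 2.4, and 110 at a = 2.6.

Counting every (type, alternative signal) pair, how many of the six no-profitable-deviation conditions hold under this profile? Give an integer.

Low-quality (own payoff 50): to a=2.4 gives 83 − 11.8×2.4 = 54.68 → profitable ✗; to a=2.6 gives 110 − 11.8×2.6 = 79.32 → profitable ✗.
Mid-quality (own payoff 83 − 7.9×2.4 = 64.04): to a=0 gives 50 → no gain ✓; to a=2.6 gives 110 − 7.9×2.6 = 89.46 → profitable ✗.
High-quality (own payoff 110 − 5.1×2.6 = 96.74): to a=0 gives 50 → no gain ✓; to a=2.4 gives 83 − 5.1×2.4 = 70.76 → no gain ✓.
3 of the 6 constraints hold; not an equilibrium.

3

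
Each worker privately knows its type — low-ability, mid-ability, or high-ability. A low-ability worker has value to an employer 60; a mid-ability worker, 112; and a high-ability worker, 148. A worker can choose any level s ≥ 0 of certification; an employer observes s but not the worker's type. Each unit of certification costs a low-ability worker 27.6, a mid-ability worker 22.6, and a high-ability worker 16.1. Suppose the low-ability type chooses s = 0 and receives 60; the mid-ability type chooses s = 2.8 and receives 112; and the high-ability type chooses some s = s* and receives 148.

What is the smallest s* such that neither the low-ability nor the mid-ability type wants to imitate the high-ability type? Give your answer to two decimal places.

Low-ability type (on-path payoff 60) won't mimic when 60 ≥ 148 − 27.6·s*, i.e. s* ≥ 3.19.
Mid-ability type (on-path payoff 112 − 22.6×2.8 = 48.72) won't mimic when 48.72 ≥ 148 − 22.6·s*, i.e. s* ≥ 4.39.
Both must hold, so s* = max(3.19, 4.39) = 4.39. The mid-ability type's constraint binds.

4.39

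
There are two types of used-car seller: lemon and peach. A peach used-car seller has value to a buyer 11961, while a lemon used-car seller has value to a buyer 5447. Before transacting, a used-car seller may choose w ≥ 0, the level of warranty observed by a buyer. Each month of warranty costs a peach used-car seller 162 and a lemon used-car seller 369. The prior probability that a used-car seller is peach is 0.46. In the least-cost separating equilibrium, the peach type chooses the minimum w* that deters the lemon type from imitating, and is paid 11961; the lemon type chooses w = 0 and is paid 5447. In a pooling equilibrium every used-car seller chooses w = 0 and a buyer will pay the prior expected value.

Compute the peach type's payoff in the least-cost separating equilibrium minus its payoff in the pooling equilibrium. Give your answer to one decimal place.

Least-cost separating signal: w* solves 5447 = 11961 − 369·w*, so w* = (11961 − 5447)/369 ≈ 17.6531.
Peach type's separating payoff: 11961 − 162 × w* = 11961 − 162 × (11961 − 5447)/369 = 11961 − 1055268/369 ≈ 9101.195.
Pooling payoff: 0.46 × 11961 + 0.54 × 5447 = 8443.44.
Difference: 9101.195 − 8443.44 = 657.755, i.e. 657.8 to one decimal place.
The peach type prefers to separate.

657.8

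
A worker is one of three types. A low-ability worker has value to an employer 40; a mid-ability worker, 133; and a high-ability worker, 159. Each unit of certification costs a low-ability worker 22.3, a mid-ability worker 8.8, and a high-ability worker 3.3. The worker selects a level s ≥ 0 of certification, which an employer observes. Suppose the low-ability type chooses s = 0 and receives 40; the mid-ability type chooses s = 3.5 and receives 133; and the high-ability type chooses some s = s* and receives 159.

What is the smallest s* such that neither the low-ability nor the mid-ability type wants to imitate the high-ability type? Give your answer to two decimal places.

6.45

Mid-ability type (on-path payoff 133 − 8.8×3.5 = 102.2) won't mimic when 102.2 ≥ 159 − 8.8·s*, i.e. s* ≥ 6.45.
Low-ability type (on-path payoff 40) won't mimic when 40 ≥ 159 − 22.3·s*, i.e. s* ≥ 5.34.
Both must hold, so s* = max(5.34, 6.45) = 6.45. The mid-ability type's constraint binds.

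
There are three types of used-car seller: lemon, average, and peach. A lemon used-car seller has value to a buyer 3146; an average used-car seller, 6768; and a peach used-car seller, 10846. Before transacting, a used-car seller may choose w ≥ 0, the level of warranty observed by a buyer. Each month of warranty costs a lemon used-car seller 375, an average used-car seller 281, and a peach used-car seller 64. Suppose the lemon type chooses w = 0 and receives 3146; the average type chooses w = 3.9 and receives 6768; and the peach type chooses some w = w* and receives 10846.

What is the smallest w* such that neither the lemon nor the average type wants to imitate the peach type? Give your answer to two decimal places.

20.53

Lemon type (on-path payoff 3146) won't mimic when 3146 ≥ 10846 − 375·w*, i.e. w* ≥ 20.53.
Average type (on-path payoff 6768 − 281×3.9 = 5672.1) won't mimic when 5672.1 ≥ 10846 − 281·w*, i.e. w* ≥ 18.41.
Both must hold, so w* = max(20.53, 18.41) = 20.53. The lemon type's constraint binds.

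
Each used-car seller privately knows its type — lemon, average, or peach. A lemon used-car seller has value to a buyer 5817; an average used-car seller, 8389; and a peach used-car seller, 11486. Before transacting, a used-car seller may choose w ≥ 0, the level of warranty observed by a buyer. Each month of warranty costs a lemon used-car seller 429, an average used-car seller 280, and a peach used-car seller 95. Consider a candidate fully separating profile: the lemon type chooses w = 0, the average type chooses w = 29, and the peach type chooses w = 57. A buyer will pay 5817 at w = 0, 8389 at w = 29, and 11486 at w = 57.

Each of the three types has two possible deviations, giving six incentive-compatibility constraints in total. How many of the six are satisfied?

5

Peach (own payoff 11486 − 95×57 = 6071): to w=0 gives 5817 → no gain ✓; to w=29 gives 8389 − 95×29 = 5634 → no gain ✓.
Lemon (own payoff 5817): to w=29 gives 8389 − 429×29 = -4052 → no gain ✓; to w=57 gives 11486 − 429×57 = -12967 → no gain ✓.
Average (own payoff 8389 − 280×29 = 269): to w=0 gives 5817 → profitable ✗; to w=57 gives 11486 − 280×57 = -4474 → no gain ✓.
5 of the 6 constraints hold; not an equilibrium.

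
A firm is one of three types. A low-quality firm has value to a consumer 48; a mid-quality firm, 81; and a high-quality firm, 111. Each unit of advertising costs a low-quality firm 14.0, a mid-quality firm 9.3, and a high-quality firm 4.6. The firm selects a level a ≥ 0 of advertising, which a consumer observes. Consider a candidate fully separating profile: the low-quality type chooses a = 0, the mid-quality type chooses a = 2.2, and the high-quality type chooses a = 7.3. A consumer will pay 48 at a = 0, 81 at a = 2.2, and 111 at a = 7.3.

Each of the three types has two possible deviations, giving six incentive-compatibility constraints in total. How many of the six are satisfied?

5

Mid-quality (own payoff 81 − 9.3×2.2 = 60.54): to a=0 gives 48 → no gain ✓; to a=7.3 gives 111 − 9.3×7.3 = 43.11 → no gain ✓.
High-quality (own payoff 111 − 4.6×7.3 = 77.42): to a=0 gives 48 → no gain ✓; to a=2.2 gives 81 − 4.6×2.2 = 70.88 → no gain ✓.
Low-quality (own payoff 48): to a=2.2 gives 81 − 14.0×2.2 = 50.2 → profitable ✗; to a=7.3 gives 111 − 14.0×7.3 = 8.8 → no gain ✓.
5 of the 6 constraints hold; not an equilibrium.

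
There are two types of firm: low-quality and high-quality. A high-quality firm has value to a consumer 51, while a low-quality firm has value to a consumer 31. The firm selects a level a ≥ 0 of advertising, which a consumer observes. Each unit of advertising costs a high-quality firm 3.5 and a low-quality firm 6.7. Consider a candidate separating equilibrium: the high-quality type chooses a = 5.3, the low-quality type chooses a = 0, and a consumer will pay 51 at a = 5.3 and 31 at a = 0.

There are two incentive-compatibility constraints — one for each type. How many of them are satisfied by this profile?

Low-quality type: stay at 0 → 31; mimic → 51 − 6.7 × 5.3 = 15.49. IC holds (31 ≥ 15.49).
High-quality type: signal → 51 − 3.5 × 5.3 = 32.45; deviate to 0 → 31. IC holds (32.45 ≥ 31).
2 of 2 constraints hold, so this is a separating equilibrium.

2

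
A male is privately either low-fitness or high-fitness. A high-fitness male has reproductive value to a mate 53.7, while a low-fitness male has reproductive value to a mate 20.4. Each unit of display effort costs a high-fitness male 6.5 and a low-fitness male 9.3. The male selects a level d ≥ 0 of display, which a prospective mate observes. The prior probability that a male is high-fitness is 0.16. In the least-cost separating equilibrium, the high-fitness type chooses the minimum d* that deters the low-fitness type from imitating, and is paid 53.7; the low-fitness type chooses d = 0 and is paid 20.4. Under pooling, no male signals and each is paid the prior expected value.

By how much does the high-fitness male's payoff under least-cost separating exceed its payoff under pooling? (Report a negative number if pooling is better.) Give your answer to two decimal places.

Least-cost separating signal: d* solves 20.4 = 53.7 − 9.3·d*, so d* = (53.7 − 20.4)/9.3 ≈ 3.5806.
High-fitness type's separating payoff: 53.7 − 6.5 × d* = 53.7 − 6.5 × (53.7 − 20.4)/9.3 = 53.7 − 216.45/9.3 ≈ 30.4258.
Pooling payoff: 0.16 × 53.7 + 0.84 × 20.4 = 25.728.
Difference: 30.4258 − 25.728 = 4.6978, i.e. 4.70 to two decimal places.
The high-fitness type prefers to separate.

4.70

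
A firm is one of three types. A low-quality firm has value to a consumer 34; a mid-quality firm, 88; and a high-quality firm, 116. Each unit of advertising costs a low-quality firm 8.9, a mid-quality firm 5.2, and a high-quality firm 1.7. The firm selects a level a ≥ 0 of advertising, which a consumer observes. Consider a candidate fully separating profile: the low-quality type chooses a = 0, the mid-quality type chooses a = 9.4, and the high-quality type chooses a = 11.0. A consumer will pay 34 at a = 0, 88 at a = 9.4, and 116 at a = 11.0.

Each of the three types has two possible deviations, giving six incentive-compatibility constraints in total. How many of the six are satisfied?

Low-quality (own payoff 34): to a=9.4 gives 88 − 8.9×9.4 = 4.34 → no gain ✓; to a=11.0 gives 116 − 8.9×11.0 = 18.1 → no gain ✓.
High-quality (own payoff 116 − 1.7×11.0 = 97.3): to a=0 gives 34 → no gain ✓; to a=9.4 gives 88 − 1.7×9.4 = 72.02 → no gain ✓.
Mid-quality (own payoff 88 − 5.2×9.4 = 39.12): to a=0 gives 34 → no gain ✓; to a=11.0 gives 116 − 5.2×11.0 = 58.8 → profitable ✗.
5 of the 6 constraints hold; not an equilibrium.

5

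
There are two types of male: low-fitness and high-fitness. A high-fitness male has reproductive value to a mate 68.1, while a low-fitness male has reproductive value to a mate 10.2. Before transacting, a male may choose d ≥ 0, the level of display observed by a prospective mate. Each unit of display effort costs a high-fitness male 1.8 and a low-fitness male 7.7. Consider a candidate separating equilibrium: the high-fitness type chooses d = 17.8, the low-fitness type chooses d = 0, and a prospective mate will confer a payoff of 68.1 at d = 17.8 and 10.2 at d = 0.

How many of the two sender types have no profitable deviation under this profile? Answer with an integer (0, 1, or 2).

2

High-fitness type: signal → 68.1 − 1.8 × 17.8 = 36.06; deviate to 0 → 10.2. IC holds (36.06 ≥ 10.2).
Low-fitness type: stay at 0 → 10.2; mimic → 68.1 − 7.7 × 17.8 = -68.96. IC holds (10.2 ≥ -68.96).
2 of 2 constraints hold, so this is a separating equilibrium.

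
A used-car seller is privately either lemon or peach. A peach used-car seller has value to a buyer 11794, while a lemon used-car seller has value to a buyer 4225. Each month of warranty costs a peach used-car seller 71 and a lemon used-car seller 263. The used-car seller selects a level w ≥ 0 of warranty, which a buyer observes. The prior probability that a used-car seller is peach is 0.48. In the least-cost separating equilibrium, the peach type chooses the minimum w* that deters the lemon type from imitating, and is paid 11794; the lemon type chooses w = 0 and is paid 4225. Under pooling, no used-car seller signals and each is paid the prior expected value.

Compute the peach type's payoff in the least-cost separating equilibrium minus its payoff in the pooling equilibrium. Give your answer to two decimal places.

Least-cost separating signal: w* solves 4225 = 11794 − 263·w*, so w* = (11794 − 4225)/263 ≈ 28.7795.
Peach type's separating payoff: 11794 − 71 × w* = 11794 − 71 × (11794 − 4225)/263 = 11794 − 537399/263 ≈ 9750.6578.
Pooling payoff: 0.48 × 11794 + 0.52 × 4225 = 7858.12.
Difference: 9750.6578 − 7858.12 = 1892.5378, i.e. 1892.54 to two decimal places.
The peach type prefers to separate.

1892.54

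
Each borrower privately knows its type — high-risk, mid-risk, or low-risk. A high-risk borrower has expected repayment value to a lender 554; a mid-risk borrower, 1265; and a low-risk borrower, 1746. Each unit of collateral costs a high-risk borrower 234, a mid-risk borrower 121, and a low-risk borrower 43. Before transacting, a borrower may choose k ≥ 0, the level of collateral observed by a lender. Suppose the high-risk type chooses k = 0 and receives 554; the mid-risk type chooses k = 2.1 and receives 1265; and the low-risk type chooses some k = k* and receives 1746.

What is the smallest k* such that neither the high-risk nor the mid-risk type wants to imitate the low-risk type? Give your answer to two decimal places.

6.08

High-risk type (on-path payoff 554) won't mimic when 554 ≥ 1746 − 234·k*, i.e. k* ≥ 5.09.
Mid-risk type (on-path payoff 1265 − 121×2.1 = 1010.9) won't mimic when 1010.9 ≥ 1746 − 121·k*, i.e. k* ≥ 6.08.
Both must hold, so k* = max(5.09, 6.08) = 6.08. The mid-risk type's constraint binds.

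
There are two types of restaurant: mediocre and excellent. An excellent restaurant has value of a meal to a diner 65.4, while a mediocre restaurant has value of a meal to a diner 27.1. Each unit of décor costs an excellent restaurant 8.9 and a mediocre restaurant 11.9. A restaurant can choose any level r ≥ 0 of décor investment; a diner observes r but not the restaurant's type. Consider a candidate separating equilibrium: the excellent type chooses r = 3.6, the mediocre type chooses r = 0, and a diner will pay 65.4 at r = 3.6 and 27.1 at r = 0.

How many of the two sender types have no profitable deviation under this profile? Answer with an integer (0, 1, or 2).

2

Excellent type: signal → 65.4 − 8.9 × 3.6 = 33.36; deviate to 0 → 27.1. IC holds (33.36 ≥ 27.1).
Mediocre type: stay at 0 → 27.1; mimic → 65.4 − 11.9 × 3.6 = 22.56. IC holds (27.1 ≥ 22.56).
2 of 2 constraints hold, so this is a separating equilibrium.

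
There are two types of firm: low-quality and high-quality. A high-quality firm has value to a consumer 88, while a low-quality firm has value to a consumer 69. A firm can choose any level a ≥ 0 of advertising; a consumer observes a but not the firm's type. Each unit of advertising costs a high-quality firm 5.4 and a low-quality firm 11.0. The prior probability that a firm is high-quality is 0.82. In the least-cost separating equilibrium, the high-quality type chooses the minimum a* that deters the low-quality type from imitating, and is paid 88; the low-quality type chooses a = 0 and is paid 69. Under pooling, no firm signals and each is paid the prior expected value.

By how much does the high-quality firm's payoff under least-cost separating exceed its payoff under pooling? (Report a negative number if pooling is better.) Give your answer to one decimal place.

Least-cost separating signal: a* solves 69 = 88 − 11.0·a*, so a* = (88 − 69)/11.0 ≈ 1.7273.
High-quality type's separating payoff: 88 − 5.4 × a* = 88 − 5.4 × (88 − 69)/11.0 = 88 − 102.6/11.0 ≈ 78.673.
Pooling payoff: 0.82 × 88 + 0.18 × 69 = 84.58.
Difference: 78.673 − 84.58 = -5.907, i.e. -5.9 to one decimal place.
The high-quality type would prefer the pooling outcome.

-5.9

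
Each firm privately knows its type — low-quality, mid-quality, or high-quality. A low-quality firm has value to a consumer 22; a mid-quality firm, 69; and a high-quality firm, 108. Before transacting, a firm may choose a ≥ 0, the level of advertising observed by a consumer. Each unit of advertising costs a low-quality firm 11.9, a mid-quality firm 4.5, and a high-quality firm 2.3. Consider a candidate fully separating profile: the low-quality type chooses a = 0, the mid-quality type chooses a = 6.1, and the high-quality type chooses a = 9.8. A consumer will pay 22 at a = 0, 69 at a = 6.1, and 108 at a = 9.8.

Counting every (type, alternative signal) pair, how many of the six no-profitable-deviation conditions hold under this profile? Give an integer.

Mid-quality (own payoff 69 − 4.5×6.1 = 41.55): to a=0 gives 22 → no gain ✓; to a=9.8 gives 108 − 4.5×9.8 = 63.9 → profitable ✗.
Low-quality (own payoff 22): to a=6.1 gives 69 − 11.9×6.1 = -3.59 → no gain ✓; to a=9.8 gives 108 − 11.9×9.8 = -8.62 → no gain ✓.
High-quality (own payoff 108 − 2.3×9.8 = 85.46): to a=0 gives 22 → no gain ✓; to a=6.1 gives 69 − 2.3×6.1 = 54.97 → no gain ✓.
5 of the 6 constraints hold; not an equilibrium.

5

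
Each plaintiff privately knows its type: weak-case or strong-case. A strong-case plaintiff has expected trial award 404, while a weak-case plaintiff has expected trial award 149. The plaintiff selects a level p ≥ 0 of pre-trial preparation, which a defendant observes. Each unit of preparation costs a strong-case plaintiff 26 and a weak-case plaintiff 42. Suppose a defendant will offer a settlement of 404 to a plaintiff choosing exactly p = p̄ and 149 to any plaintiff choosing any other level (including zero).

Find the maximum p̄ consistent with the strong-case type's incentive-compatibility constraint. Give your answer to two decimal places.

9.81

Choosing p̄ yields the strong-case type 404 − 26·p̄; choosing zero yields 149.
The strong-case type is indifferent at 404 − 26·p̄ = 149, i.e. p̄ = (404 − 149) / 26 ≈ 9.81.
For any p̄ above 9.81 the strong-case type would rather pool at zero, so separation collapses.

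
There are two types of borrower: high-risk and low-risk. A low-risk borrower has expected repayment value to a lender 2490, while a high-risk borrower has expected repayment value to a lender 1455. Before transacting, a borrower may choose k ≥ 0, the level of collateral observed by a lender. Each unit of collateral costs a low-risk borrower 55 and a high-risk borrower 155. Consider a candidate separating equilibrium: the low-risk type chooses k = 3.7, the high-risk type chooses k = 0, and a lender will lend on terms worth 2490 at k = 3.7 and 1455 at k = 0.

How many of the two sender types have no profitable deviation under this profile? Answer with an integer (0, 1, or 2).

High-risk type: stay at 0 → 1455; mimic → 2490 − 155 × 3.7 = 1916.5. IC fails (1455 < 1916.5).
Low-risk type: signal → 2490 − 55 × 3.7 = 2286.5; deviate to 0 → 1455. IC holds (2286.5 ≥ 1455).
1 of 2 constraints hold, so this profile is not an equilibrium.

1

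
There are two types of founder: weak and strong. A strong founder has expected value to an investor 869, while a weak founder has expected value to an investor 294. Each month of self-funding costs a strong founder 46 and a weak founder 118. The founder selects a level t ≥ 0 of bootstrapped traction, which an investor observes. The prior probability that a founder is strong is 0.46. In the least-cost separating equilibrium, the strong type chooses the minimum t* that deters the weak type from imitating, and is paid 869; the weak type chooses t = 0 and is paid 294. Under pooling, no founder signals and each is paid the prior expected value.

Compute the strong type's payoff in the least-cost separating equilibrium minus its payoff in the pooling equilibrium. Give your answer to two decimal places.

86.35

Least-cost separating signal: t* solves 294 = 869 − 118·t*, so t* = (869 − 294)/118 ≈ 4.8729.
Strong type's separating payoff: 869 − 46 × t* = 869 − 46 × (869 − 294)/118 = 869 − 26450/118 ≈ 644.8475.
Pooling payoff: 0.46 × 869 + 0.54 × 294 = 558.5.
Difference: 644.8475 − 558.5 = 86.3475, i.e. 86.35 to two decimal places.
The strong type prefers to separate.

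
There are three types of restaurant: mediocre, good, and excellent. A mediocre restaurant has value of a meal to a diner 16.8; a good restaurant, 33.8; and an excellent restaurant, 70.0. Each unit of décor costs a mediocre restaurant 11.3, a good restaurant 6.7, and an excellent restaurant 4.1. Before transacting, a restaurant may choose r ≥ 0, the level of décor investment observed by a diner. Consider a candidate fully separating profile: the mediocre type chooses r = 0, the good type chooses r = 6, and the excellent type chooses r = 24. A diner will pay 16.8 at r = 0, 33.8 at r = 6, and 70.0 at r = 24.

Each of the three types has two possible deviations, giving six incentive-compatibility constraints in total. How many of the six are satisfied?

3

Good (own payoff 33.8 − 6.7×6 = -6.4): to r=0 gives 16.8 → profitable ✗; to r=24 gives 70.0 − 6.7×24 = -90.8 → no gain ✓.
Excellent (own payoff 70.0 − 4.1×24 = -28.4): to r=0 gives 16.8 → profitable ✗; to r=6 gives 33.8 − 4.1×6 = 9.2 → profitable ✗.
Mediocre (own payoff 16.8): to r=6 gives 33.8 − 11.3×6 = -34 → no gain ✓; to r=24 gives 70.0 − 11.3×24 = -201.2 → no gain ✓.
3 of the 6 constraints hold; not an equilibrium.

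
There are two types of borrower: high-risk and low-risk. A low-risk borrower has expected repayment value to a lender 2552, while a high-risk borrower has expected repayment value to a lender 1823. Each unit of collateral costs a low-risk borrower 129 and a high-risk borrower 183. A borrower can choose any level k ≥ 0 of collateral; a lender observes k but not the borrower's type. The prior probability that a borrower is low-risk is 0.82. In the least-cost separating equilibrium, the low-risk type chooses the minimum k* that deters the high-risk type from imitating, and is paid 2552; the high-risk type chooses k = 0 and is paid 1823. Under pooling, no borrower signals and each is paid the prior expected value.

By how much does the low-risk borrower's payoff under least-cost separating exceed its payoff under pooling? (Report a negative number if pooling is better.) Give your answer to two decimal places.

-382.67

Least-cost separating signal: k* solves 1823 = 2552 − 183·k*, so k* = (2552 − 1823)/183 ≈ 3.9836.
Low-risk type's separating payoff: 2552 − 129 × k* = 2552 − 129 × (2552 − 1823)/183 = 2552 − 94041/183 ≈ 2038.1148.
Pooling payoff: 0.82 × 2552 + 0.18 × 1823 = 2420.78.
Difference: 2038.1148 − 2420.78 = -382.6652, i.e. -382.67 to two decimal places.
The low-risk type would prefer the pooling outcome.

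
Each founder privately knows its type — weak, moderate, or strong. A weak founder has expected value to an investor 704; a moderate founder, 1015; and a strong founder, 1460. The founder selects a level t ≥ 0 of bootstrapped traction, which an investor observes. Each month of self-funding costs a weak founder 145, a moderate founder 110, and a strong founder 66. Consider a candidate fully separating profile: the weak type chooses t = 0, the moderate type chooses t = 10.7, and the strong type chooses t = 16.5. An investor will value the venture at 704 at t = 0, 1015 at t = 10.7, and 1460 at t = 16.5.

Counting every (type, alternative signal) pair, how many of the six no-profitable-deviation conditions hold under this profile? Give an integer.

4

Weak (own payoff 704): to t=10.7 gives 1015 − 145×10.7 = -536.5 → no gain ✓; to t=16.5 gives 1460 − 145×16.5 = -932.5 → no gain ✓.
Strong (own payoff 1460 − 66×16.5 = 371): to t=0 gives 704 → profitable ✗; to t=10.7 gives 1015 − 66×10.7 = 308.8 → no gain ✓.
Moderate (own payoff 1015 − 110×10.7 = -162): to t=0 gives 704 → profitable ✗; to t=16.5 gives 1460 − 110×16.5 = -355 → no gain ✓.
4 of the 6 constraints hold; not an equilibrium.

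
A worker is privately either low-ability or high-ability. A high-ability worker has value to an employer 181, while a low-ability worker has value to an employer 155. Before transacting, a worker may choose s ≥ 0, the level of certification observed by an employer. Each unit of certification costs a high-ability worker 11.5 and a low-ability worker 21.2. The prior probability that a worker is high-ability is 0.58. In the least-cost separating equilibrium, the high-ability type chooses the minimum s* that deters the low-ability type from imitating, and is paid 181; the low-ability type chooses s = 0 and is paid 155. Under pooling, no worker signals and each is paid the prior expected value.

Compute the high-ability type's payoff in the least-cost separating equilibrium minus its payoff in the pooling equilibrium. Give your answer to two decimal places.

Least-cost separating signal: s* solves 155 = 181 − 21.2·s*, so s* = (181 − 155)/21.2 ≈ 1.2264.
High-ability type's separating payoff: 181 − 11.5 × s* = 181 − 11.5 × (181 − 155)/21.2 = 181 − 299/21.2 ≈ 166.8962.
Pooling payoff: 0.58 × 181 + 0.42 × 155 = 170.08.
Difference: 166.8962 − 170.08 = -3.1838, i.e. -3.18 to two decimal places.
The high-ability type would prefer the pooling outcome.

-3.18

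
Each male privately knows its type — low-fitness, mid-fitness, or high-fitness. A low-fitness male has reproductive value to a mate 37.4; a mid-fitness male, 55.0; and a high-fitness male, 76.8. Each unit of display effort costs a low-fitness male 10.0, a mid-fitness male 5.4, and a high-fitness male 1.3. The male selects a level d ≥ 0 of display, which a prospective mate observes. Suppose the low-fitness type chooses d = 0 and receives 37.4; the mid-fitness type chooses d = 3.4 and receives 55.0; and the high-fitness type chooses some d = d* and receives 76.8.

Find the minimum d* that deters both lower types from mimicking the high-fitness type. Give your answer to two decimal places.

7.44

Mid-fitness type (on-path payoff 55.0 − 5.4×3.4 = 36.64) won't mimic when 36.64 ≥ 76.8 − 5.4·d*, i.e. d* ≥ 7.44.
Low-fitness type (on-path payoff 37.4) won't mimic when 37.4 ≥ 76.8 − 10.0·d*, i.e. d* ≥ 3.94.
Both must hold, so d* = max(3.94, 7.44) = 7.44. The mid-fitness type's constraint binds.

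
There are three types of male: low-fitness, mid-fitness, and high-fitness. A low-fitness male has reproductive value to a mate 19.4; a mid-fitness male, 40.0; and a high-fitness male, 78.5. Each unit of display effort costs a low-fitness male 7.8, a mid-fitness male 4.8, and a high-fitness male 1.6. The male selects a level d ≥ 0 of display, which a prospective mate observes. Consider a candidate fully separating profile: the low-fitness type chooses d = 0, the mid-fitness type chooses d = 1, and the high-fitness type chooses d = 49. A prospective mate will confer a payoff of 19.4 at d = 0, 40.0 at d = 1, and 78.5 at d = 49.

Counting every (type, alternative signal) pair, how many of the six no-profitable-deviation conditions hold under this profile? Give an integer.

3

Low-fitness (own payoff 19.4): to d=1 gives 40.0 − 7.8×1 = 32.2 → profitable ✗; to d=49 gives 78.5 − 7.8×49 = -303.7 → no gain ✓.
High-fitness (own payoff 78.5 − 1.6×49 = 0.1): to d=0 gives 19.4 → profitable ✗; to d=1 gives 40.0 − 1.6×1 = 38.4 → profitable ✗.
Mid-fitness (own payoff 40.0 − 4.8×1 = 35.2): to d=0 gives 19.4 → no gain ✓; to d=49 gives 78.5 − 4.8×49 = -156.7 → no gain ✓.
3 of the 6 constraints hold; not an equilibrium.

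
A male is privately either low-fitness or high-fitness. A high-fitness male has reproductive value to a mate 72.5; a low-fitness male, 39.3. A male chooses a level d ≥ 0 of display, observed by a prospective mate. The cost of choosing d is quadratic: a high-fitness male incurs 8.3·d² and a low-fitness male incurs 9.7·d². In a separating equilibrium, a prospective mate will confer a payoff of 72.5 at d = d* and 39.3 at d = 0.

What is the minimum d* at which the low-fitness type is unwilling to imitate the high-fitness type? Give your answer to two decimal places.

1.85

The low-fitness type at d = 0 receives 39.3; imitating at d* yields 72.5 − 9.7·d*².
Indifference: 39.3 = 72.5 − 9.7·d*², so d*² = (72.5 − 39.3) / 9.7 ≈ 3.4227.
d* = √3.4227 ≈ 1.85.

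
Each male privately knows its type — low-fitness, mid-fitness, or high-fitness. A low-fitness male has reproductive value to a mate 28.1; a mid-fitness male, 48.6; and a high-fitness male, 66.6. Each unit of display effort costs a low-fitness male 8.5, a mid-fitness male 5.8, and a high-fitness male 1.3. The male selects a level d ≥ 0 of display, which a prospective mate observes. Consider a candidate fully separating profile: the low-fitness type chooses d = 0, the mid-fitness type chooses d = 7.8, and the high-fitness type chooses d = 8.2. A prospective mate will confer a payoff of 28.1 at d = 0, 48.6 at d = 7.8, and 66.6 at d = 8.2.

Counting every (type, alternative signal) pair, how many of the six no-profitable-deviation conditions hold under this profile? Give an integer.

Low-fitness (own payoff 28.1): to d=7.8 gives 48.6 − 8.5×7.8 = -17.7 → no gain ✓; to d=8.2 gives 66.6 − 8.5×8.2 = -3.1 → no gain ✓.
Mid-fitness (own payoff 48.6 − 5.8×7.8 = 3.36): to d=0 gives 28.1 → profitable ✗; to d=8.2 gives 66.6 − 5.8×8.2 = 19.04 → profitable ✗.
High-fitness (own payoff 66.6 − 1.3×8.2 = 55.94): to d=0 gives 28.1 → no gain ✓; to d=7.8 gives 48.6 − 1.3×7.8 = 38.46 → no gain ✓.
4 of the 6 constraints hold; not an equilibrium.

4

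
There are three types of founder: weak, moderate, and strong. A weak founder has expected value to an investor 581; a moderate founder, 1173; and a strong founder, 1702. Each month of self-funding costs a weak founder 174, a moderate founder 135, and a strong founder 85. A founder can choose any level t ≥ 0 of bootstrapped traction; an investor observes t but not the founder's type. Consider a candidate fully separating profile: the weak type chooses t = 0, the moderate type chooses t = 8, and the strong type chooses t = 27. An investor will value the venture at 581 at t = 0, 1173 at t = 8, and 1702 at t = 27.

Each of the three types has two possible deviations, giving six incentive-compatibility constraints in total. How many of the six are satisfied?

3

Strong (own payoff 1702 − 85×27 = -593): to t=0 gives 581 → profitable ✗; to t=8 gives 1173 − 85×8 = 493 → profitable ✗.
Weak (own payoff 581): to t=8 gives 1173 − 174×8 = -219 → no gain ✓; to t=27 gives 1702 − 174×27 = -2996 → no gain ✓.
Moderate (own payoff 1173 − 135×8 = 93): to t=0 gives 581 → profitable ✗; to t=27 gives 1702 − 135×27 = -1943 → no gain ✓.
3 of the 6 constraints hold; not an equilibrium.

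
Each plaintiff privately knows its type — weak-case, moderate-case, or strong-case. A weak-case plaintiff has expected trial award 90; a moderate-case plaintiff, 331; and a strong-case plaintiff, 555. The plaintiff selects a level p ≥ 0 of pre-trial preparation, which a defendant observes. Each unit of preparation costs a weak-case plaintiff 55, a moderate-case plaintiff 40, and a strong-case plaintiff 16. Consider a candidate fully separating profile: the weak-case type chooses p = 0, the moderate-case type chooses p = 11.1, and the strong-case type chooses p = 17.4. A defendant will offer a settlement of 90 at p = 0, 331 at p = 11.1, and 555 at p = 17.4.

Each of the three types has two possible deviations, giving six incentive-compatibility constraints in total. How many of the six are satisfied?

Weak-case (own payoff 90): to p=11.1 gives 331 − 55×11.1 = -279.5 → no gain ✓; to p=17.4 gives 555 − 55×17.4 = -402 → no gain ✓.
Moderate-case (own payoff 331 − 40×11.1 = -113): to p=0 gives 90 → profitable ✗; to p=17.4 gives 555 − 40×17.4 = -141 → no gain ✓.
Strong-case (own payoff 555 − 16×17.4 = 276.6): to p=0 gives 90 → no gain ✓; to p=11.1 gives 331 − 16×11.1 = 153.4 → no gain ✓.
5 of the 6 constraints hold; not an equilibrium.

5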